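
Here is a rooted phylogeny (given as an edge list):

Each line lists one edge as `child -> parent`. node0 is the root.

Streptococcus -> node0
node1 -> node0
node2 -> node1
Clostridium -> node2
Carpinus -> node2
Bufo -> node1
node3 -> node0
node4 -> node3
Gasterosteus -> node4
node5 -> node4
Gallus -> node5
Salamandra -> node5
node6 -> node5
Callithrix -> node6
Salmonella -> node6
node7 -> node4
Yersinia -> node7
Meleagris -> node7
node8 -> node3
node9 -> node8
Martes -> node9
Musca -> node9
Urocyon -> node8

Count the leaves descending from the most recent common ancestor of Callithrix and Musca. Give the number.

The MRCA of Callithrix and Musca is the node subtending ((Gasterosteus,(Gallus,Salamandra,(Callithrix,Salmonella)),(Yersinia,Meleagris)),((Martes,Musca),Urocyon)).
That clade contains 10 terminal taxa: Callithrix, Gallus, Gasterosteus, Martes, Meleagris, Musca, Salamandra, Salmonella, Urocyon, Yersinia.

10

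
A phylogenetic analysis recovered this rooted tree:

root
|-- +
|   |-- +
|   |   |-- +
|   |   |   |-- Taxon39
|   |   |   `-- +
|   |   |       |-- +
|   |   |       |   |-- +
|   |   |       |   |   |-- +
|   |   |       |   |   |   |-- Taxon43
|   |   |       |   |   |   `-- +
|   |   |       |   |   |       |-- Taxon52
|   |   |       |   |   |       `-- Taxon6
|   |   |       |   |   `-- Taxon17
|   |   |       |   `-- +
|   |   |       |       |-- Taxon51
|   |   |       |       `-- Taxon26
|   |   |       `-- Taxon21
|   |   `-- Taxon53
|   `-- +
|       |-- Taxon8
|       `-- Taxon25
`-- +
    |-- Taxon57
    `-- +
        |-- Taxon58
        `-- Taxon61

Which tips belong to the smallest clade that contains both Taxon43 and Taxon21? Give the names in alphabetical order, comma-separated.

Tracing Taxon43: it sits inside (Taxon43,(Taxon52,Taxon6)).
Tracing Taxon21: it sits inside ((((Taxon43,(Taxon52,Taxon6)),Taxon17),(Taxon51,Taxon26)),Taxon21).
The smallest clade enclosing both is ((((Taxon43,(Taxon52,Taxon6)),Taxon17),(Taxon51,Taxon26)),Taxon21); the answer is its 7 terminal taxa in alphabetical order.

Taxon17, Taxon21, Taxon26, Taxon43, Taxon51, Taxon52, Taxon6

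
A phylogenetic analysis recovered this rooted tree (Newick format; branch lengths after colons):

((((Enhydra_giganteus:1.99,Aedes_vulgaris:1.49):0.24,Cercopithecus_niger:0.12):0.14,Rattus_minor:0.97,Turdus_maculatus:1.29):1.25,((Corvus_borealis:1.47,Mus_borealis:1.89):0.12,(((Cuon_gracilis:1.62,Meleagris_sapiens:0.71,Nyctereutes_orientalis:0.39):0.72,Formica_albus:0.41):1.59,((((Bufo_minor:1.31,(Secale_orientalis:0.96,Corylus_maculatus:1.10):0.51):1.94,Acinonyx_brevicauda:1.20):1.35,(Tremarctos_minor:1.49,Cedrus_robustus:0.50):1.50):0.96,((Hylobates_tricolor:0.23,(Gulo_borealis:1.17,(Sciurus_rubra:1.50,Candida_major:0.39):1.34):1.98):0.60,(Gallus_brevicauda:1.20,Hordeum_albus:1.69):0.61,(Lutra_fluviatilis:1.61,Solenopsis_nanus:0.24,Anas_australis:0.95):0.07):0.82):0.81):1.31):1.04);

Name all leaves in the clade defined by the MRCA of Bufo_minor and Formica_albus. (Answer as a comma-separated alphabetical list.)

Acinonyx_brevicauda, Anas_australis, Bufo_minor, Candida_major, Cedrus_robustus, Corylus_maculatus, Cuon_gracilis, Formica_albus, Gallus_brevicauda, Gulo_borealis, Hordeum_albus, Hylobates_tricolor, Lutra_fluviatilis, Meleagris_sapiens, Nyctereutes_orientalis, Sciurus_rubra, Secale_orientalis, Solenopsis_nanus, Tremarctos_minor

Tracing Bufo_minor: it sits inside (Bufo_minor,(Secale_orientalis,Corylus_maculatus)).
Tracing Formica_albus: it sits inside ((Cuon_gracilis,Meleagris_sapiens,Nyctereutes_orientalis),Formica_albus).
The smallest clade enclosing both is (((Cuon_gracilis,Meleagris_sapiens,Nyctereutes_orientalis),Formica_albus),((((Bufo_minor,(Secale_orientalis,Corylus_maculatus)),Acinonyx_brevicauda),(Tremarctos_minor,Cedrus_robustus)),((Hylobates_tricolor,(Gulo_borealis,(Sciurus_rubra,Candida_major))),(Gallus_brevicauda,Hordeum_albus),(Lutra_fluviatilis,Solenopsis_nanus,Anas_australis)))); the answer is its 19 terminal taxa in alphabetical order.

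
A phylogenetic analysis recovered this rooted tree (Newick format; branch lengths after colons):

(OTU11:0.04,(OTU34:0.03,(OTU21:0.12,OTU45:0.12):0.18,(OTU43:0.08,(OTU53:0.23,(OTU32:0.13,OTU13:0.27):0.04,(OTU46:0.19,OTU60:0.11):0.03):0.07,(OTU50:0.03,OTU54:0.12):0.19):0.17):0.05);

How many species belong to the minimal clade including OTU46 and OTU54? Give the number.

8

The MRCA of OTU46 and OTU54 is the node subtending (OTU43,(OTU53,(OTU32,OTU13),(OTU46,OTU60)),(OTU50,OTU54)).
That clade contains 8 terminal taxa: OTU13, OTU32, OTU43, OTU46, OTU50, OTU53, OTU54, OTU60.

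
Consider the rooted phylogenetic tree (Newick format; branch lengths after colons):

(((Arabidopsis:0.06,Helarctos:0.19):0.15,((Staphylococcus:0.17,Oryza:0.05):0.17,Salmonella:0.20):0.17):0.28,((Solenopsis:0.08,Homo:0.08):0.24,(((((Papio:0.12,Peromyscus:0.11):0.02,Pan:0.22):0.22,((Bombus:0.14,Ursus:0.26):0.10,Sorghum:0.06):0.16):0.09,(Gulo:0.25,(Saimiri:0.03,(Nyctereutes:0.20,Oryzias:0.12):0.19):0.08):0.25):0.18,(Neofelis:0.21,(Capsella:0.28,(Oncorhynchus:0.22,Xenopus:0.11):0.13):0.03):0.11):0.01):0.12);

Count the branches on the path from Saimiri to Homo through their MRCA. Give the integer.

The MRCA of Saimiri and Homo is the node subtending ((Solenopsis,Homo),(((((Papio,Peromyscus),Pan),((Bombus,Ursus),Sorghum)),(Gulo,(Saimiri,(Nyctereutes,Oryzias)))),(Neofelis,(Capsella,(Oncorhynchus,Xenopus))))).
From Saimiri up to that node: 5 branches. From Homo up to the same node: 2 branches. Total: 5 + 2 = 7.

7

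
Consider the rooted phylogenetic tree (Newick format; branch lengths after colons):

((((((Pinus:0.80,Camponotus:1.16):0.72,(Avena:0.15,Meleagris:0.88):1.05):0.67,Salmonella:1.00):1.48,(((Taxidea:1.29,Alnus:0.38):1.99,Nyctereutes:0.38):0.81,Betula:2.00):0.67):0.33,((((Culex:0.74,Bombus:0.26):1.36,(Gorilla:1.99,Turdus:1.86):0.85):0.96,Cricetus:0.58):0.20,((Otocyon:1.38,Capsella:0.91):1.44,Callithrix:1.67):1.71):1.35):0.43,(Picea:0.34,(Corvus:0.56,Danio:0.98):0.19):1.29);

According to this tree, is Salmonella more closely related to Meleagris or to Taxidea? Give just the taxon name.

Meleagris

The MRCA of Salmonella and Meleagris subtends (((Pinus,Camponotus),(Avena,Meleagris)),Salmonella) (5 taxa).
The MRCA of Salmonella and Taxidea subtends ((((Pinus,Camponotus),(Avena,Meleagris)),Salmonella),(((Taxidea,Alnus),Nyctereutes),Betula)) (9 taxa).
The first is nested inside the second, so Salmonella shares a more recent common ancestor with Meleagris.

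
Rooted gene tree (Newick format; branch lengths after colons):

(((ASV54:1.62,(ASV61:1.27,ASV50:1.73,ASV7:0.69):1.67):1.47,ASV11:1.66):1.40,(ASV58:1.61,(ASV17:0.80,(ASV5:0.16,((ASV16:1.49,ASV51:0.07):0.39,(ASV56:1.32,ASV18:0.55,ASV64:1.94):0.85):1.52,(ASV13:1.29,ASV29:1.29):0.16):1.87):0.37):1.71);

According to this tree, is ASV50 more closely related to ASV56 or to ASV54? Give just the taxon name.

ASV54

The MRCA of ASV50 and ASV54 subtends (ASV54,(ASV61,ASV50,ASV7)) (4 taxa).
The MRCA of ASV50 and ASV56 is the root, subtending the entire tree (15 taxa).
The first is nested inside the second, so ASV50 shares a more recent common ancestor with ASV54.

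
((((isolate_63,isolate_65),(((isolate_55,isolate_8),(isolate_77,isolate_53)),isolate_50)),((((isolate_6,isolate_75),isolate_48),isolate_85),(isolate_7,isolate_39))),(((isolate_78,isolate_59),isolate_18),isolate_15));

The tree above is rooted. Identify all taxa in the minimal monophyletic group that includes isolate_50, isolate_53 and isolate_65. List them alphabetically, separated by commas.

Tracing isolate_50: it sits inside (((isolate_55,isolate_8),(isolate_77,isolate_53)),isolate_50).
Tracing isolate_53: it sits inside (isolate_77,isolate_53).
Tracing isolate_65: it sits inside (isolate_63,isolate_65).
The smallest clade enclosing all 3 is ((isolate_63,isolate_65),(((isolate_55,isolate_8),(isolate_77,isolate_53)),isolate_50)); the answer is its 7 terminal taxa in alphabetical order.

isolate_50, isolate_53, isolate_55, isolate_63, isolate_65, isolate_77, isolate_8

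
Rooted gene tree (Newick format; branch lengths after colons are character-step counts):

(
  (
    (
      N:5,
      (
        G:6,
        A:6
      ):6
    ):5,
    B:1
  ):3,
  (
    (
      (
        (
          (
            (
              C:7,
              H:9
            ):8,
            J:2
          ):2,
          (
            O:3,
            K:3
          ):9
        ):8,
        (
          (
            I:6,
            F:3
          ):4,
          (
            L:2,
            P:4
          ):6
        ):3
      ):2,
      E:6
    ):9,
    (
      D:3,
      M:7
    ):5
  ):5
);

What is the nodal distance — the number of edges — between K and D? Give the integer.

The MRCA of K and D is the node subtending ((((((C,H),J),(O,K)),((I,F),(L,P))),E),(D,M)).
From K up to that node: 5 branches. From D up to the same node: 2 branches. Total: 5 + 2 = 7.

7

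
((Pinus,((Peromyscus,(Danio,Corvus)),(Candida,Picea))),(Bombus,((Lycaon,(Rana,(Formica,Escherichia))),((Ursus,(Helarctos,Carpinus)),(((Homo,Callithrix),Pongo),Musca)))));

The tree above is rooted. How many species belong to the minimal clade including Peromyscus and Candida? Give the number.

5

The MRCA of Peromyscus and Candida is the node subtending ((Peromyscus,(Danio,Corvus)),(Candida,Picea)).
That clade contains 5 terminal taxa: Candida, Corvus, Danio, Peromyscus, Picea.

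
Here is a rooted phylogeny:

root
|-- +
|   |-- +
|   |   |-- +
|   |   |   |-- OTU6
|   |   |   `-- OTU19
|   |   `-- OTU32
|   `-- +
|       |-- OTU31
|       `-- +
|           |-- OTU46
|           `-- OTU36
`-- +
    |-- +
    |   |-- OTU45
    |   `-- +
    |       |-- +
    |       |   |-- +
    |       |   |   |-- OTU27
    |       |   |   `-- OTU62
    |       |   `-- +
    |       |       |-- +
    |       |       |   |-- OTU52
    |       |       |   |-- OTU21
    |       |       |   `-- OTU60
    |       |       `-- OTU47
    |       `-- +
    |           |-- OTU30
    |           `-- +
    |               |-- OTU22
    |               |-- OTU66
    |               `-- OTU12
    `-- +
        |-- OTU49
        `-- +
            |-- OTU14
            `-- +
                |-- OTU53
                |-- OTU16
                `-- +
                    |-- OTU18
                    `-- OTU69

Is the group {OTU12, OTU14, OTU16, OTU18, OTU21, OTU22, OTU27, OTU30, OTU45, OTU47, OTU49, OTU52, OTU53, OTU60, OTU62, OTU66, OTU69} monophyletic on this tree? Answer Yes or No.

The most recent common ancestor of these taxa subtends ((OTU45,(((OTU27,OTU62),((OTU52,OTU21,OTU60),OTU47)),(OTU30,(OTU22,OTU66,OTU12)))),(OTU49,(OTU14,(OTU53,OTU16,(OTU18,OTU69))))).
That clade has exactly 17 tips — every listed taxon and nothing else — so the group is monophyletic.

Yes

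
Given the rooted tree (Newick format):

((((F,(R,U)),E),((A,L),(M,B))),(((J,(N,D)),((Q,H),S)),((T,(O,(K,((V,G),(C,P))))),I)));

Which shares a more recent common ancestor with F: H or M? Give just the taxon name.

The MRCA of F and M subtends (((F,(R,U)),E),((A,L),(M,B))) (8 taxa).
The MRCA of F and H is the root, subtending the entire tree (22 taxa).
The first is nested inside the second, so F shares a more recent common ancestor with M.

M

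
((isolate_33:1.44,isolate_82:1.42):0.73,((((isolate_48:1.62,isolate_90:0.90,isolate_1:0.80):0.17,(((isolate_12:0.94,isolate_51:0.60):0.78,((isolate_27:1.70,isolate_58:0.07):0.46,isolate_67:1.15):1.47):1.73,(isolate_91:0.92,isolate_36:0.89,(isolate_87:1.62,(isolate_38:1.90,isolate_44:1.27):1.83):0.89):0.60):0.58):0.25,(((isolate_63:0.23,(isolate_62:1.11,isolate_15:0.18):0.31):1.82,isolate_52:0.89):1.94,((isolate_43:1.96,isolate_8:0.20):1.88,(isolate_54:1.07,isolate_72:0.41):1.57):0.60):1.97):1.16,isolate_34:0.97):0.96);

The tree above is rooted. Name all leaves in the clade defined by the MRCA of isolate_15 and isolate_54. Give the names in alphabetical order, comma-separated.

isolate_15, isolate_43, isolate_52, isolate_54, isolate_62, isolate_63, isolate_72, isolate_8

Tracing isolate_15: it sits inside (isolate_62,isolate_15).
Tracing isolate_54: it sits inside (isolate_54,isolate_72).
The smallest clade enclosing both is (((isolate_63,(isolate_62,isolate_15)),isolate_52),((isolate_43,isolate_8),(isolate_54,isolate_72))); the answer is its 8 terminal taxa in alphabetical order.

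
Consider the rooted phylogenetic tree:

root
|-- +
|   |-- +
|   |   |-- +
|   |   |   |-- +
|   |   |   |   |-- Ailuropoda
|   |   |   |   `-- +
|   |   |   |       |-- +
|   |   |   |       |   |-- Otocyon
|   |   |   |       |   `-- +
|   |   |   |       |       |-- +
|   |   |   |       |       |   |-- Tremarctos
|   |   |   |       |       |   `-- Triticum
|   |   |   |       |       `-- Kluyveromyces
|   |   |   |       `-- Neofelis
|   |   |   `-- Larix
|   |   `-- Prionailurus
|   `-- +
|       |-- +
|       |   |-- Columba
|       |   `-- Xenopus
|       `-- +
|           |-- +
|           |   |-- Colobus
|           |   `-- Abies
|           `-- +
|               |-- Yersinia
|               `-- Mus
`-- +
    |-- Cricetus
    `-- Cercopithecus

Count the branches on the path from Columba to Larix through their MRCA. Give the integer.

6

The MRCA of Columba and Larix is the node subtending ((((Ailuropoda,((Otocyon,((Tremarctos,Triticum),Kluyveromyces)),Neofelis)),Larix),Prionailurus),((Columba,Xenopus),((Colobus,Abies),(Yersinia,Mus)))).
From Columba up to that node: 3 branches. From Larix up to the same node: 3 branches. Total: 3 + 3 = 6.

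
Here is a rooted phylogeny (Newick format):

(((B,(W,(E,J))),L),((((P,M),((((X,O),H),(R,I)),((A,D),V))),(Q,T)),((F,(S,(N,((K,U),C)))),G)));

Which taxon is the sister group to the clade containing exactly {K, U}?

C

The clade containing exactly {K, U} attaches to the tree at the node subtending ((K,U),C).
The other lineage descending from that same node — the sister group — is the single tip C.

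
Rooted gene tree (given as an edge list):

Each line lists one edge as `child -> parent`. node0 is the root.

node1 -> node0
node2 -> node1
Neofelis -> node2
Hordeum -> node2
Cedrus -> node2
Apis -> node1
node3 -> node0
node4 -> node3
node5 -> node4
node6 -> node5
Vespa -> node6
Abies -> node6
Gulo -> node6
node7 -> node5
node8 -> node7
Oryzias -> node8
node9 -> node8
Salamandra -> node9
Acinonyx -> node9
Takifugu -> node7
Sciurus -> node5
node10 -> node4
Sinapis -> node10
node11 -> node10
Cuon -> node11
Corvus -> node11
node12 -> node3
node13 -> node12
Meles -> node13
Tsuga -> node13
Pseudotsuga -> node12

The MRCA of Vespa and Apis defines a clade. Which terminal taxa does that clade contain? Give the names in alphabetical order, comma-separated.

Tracing Vespa: it sits inside (Vespa,Abies,Gulo).
Tracing Apis: it sits inside ((Neofelis,Hordeum,Cedrus),Apis).
The smallest clade enclosing both is the whole tree (their MRCA is the root), so the answer is all 18 tips in alphabetical order.

Abies, Acinonyx, Apis, Cedrus, Corvus, Cuon, Gulo, Hordeum, Meles, Neofelis, Oryzias, Pseudotsuga, Salamandra, Sciurus, Sinapis, Takifugu, Tsuga, Vespa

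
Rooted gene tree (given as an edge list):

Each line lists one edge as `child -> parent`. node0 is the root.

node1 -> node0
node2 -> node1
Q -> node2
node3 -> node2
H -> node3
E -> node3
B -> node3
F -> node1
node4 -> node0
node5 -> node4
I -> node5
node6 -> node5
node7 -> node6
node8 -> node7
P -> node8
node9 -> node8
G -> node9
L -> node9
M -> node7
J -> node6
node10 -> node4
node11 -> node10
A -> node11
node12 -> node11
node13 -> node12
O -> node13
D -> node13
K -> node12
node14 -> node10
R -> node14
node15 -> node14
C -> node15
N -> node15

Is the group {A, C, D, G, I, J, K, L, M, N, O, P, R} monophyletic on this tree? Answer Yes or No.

The most recent common ancestor of these taxa subtends ((I,(((P,(G,L)),M),J)),((A,((O,D),K)),(R,(C,N)))).
That clade has exactly 13 tips — every listed taxon and nothing else — so the group is monophyletic.

Yes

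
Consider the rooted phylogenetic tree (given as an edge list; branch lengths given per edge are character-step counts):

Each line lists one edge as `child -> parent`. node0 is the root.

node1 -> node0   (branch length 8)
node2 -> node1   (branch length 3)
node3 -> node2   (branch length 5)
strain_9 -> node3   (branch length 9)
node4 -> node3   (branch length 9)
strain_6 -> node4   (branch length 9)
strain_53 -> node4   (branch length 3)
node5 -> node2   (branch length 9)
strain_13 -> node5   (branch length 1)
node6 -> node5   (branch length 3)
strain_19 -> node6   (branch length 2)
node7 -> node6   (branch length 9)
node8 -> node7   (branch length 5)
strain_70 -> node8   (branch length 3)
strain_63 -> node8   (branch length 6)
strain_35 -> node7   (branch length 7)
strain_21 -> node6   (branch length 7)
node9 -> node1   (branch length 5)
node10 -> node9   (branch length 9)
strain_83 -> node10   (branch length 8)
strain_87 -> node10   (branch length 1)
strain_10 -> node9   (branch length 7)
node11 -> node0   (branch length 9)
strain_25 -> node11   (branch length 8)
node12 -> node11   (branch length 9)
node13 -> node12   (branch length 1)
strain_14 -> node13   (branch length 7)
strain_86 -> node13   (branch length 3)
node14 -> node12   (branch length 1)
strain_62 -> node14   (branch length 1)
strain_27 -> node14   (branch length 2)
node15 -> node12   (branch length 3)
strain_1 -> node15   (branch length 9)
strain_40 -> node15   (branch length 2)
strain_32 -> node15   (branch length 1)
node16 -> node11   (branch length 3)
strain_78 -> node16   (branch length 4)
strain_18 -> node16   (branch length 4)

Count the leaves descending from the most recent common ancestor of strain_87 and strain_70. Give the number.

12

The MRCA of strain_87 and strain_70 is the node subtending (((strain_9,(strain_6,strain_53)),(strain_13,(strain_19,((strain_70,strain_63),strain_35),strain_21))),((strain_83,strain_87),strain_10)).
That clade contains 12 terminal taxa: strain_10, strain_13, strain_19, strain_21, strain_35, strain_53, strain_6, strain_63, strain_70, strain_83, strain_87, strain_9.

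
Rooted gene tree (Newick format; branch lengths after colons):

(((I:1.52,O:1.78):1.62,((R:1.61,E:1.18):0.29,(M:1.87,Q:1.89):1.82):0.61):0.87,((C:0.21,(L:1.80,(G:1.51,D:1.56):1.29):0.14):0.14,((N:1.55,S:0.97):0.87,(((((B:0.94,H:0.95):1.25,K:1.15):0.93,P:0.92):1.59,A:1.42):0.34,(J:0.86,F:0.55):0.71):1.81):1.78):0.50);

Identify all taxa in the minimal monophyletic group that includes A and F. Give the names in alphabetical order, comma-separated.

A, B, F, H, J, K, P

Tracing A: it sits inside ((((B,H),K),P),A).
Tracing F: it sits inside (J,F).
The smallest clade enclosing both is (((((B,H),K),P),A),(J,F)); the answer is its 7 terminal taxa in alphabetical order.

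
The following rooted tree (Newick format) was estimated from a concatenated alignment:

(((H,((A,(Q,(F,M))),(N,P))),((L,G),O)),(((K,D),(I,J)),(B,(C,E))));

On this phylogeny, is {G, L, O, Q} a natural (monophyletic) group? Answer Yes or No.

No

The MRCA of the listed taxa subtends ((H,((A,(Q,(F,M))),(N,P))),((L,G),O)).
That clade also contains A, F, H, M, N, P, which are not in the proposed group, so the group is not monophyletic.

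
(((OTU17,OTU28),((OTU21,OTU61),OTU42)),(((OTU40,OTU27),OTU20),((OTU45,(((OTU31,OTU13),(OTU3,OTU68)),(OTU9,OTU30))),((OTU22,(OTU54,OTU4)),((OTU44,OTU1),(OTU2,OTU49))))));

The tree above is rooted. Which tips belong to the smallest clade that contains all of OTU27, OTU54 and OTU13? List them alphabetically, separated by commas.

OTU1, OTU13, OTU2, OTU20, OTU22, OTU27, OTU3, OTU30, OTU31, OTU4, OTU40, OTU44, OTU45, OTU49, OTU54, OTU68, OTU9

Tracing OTU27: it sits inside (OTU40,OTU27).
Tracing OTU54: it sits inside (OTU54,OTU4).
Tracing OTU13: it sits inside (OTU31,OTU13).
The smallest clade enclosing all 3 is (((OTU40,OTU27),OTU20),((OTU45,(((OTU31,OTU13),(OTU3,OTU68)),(OTU9,OTU30))),((OTU22,(OTU54,OTU4)),((OTU44,OTU1),(OTU2,OTU49))))); the answer is its 17 terminal taxa in alphabetical order.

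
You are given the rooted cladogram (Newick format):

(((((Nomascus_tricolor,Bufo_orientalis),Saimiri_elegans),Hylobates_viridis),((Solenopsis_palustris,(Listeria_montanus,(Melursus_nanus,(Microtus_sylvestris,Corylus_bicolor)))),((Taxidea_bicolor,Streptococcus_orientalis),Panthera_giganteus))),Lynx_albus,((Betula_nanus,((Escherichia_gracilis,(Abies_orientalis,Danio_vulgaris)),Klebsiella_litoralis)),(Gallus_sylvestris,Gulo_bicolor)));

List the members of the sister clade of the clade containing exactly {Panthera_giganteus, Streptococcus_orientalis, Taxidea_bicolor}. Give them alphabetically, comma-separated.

Corylus_bicolor, Listeria_montanus, Melursus_nanus, Microtus_sylvestris, Solenopsis_palustris

The clade containing exactly {Panthera_giganteus, Streptococcus_orientalis, Taxidea_bicolor} attaches to the tree at the node subtending ((Solenopsis_palustris,(Listeria_montanus,(Melursus_nanus,(Microtus_sylvestris,Corylus_bicolor)))),((Taxidea_bicolor,Streptococcus_orientalis),Panthera_giganteus)).
The other lineage descending from that same node — the sister group — is (Solenopsis_palustris,(Listeria_montanus,(Melursus_nanus,(Microtus_sylvestris,Corylus_bicolor)))); its 5 tips in alphabetical order are the answer.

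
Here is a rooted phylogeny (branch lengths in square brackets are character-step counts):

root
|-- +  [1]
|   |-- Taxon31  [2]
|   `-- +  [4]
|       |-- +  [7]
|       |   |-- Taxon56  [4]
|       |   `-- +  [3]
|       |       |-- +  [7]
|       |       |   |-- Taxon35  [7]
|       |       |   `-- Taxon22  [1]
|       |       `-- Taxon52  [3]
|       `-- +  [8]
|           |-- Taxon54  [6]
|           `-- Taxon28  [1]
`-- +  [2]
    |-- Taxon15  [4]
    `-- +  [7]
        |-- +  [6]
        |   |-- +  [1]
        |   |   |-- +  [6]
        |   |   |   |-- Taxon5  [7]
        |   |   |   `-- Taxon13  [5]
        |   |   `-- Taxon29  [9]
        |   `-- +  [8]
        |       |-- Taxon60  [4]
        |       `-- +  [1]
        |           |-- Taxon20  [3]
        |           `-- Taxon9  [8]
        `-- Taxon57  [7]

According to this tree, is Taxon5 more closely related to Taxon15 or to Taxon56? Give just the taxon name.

Taxon15

The MRCA of Taxon5 and Taxon15 subtends (Taxon15,((((Taxon5,Taxon13),Taxon29),(Taxon60,(Taxon20,Taxon9))),Taxon57)) (8 taxa).
The MRCA of Taxon5 and Taxon56 is the root, subtending the entire tree (15 taxa).
The first is nested inside the second, so Taxon5 shares a more recent common ancestor with Taxon15.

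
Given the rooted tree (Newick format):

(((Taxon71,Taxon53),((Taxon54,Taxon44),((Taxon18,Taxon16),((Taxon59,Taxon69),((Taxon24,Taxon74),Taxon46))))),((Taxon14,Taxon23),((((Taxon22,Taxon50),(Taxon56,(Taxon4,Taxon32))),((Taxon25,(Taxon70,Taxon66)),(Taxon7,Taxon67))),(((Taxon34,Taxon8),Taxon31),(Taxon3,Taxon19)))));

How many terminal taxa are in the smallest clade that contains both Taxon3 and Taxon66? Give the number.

The MRCA of Taxon3 and Taxon66 is the node subtending ((((Taxon22,Taxon50),(Taxon56,(Taxon4,Taxon32))),((Taxon25,(Taxon70,Taxon66)),(Taxon7,Taxon67))),(((Taxon34,Taxon8),Taxon31),(Taxon3,Taxon19))).
That clade contains 15 terminal taxa: Taxon19, Taxon22, Taxon25, Taxon3, Taxon31, Taxon32, Taxon34, Taxon4, Taxon50, Taxon56, Taxon66, Taxon67, Taxon7, Taxon70, Taxon8.

15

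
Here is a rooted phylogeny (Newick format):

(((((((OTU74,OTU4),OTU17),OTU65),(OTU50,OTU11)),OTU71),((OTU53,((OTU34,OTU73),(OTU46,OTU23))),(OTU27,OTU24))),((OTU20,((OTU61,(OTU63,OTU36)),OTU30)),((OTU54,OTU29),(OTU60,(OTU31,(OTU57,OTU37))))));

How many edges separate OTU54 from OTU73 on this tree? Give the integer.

10

The MRCA of OTU54 and OTU73 is the root of the tree.
From OTU54 up to that node: 4 branches. From OTU73 up to the same node: 6 branches. Total: 4 + 6 = 10.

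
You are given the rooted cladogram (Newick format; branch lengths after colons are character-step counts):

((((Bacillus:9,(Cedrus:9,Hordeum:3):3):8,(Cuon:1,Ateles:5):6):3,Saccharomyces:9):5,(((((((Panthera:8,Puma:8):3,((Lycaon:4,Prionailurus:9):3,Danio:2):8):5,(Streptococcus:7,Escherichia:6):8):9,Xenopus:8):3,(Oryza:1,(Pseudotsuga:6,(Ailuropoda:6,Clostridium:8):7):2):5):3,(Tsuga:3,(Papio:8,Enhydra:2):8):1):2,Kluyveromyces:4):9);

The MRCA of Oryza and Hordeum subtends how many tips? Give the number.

The MRCA of Oryza and Hordeum is the root, so the clade is the entire tree.
That clade contains 22 terminal taxa: Ailuropoda, Ateles, Bacillus, Cedrus, Clostridium, Cuon, Danio, Enhydra, Escherichia, Hordeum, Kluyveromyces, Lycaon, Oryza, Panthera, Papio, Prionailurus, Pseudotsuga, Puma, Saccharomyces, Streptococcus, Tsuga, Xenopus.

22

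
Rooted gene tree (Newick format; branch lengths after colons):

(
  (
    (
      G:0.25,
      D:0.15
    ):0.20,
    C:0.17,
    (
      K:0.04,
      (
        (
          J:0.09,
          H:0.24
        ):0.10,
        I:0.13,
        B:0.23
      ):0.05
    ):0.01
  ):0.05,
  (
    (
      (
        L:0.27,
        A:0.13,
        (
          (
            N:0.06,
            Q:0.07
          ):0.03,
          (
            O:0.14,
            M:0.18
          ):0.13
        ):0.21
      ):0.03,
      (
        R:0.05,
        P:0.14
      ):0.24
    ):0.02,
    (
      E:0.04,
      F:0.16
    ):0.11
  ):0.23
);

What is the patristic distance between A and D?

The path runs A → … → MRCA → … → D; the MRCA is the root of the tree.
Branch lengths along that path: 0.13 + 0.03 + 0.02 + 0.23 + 0.05 + 0.20 + 0.15 = 0.81.

0.81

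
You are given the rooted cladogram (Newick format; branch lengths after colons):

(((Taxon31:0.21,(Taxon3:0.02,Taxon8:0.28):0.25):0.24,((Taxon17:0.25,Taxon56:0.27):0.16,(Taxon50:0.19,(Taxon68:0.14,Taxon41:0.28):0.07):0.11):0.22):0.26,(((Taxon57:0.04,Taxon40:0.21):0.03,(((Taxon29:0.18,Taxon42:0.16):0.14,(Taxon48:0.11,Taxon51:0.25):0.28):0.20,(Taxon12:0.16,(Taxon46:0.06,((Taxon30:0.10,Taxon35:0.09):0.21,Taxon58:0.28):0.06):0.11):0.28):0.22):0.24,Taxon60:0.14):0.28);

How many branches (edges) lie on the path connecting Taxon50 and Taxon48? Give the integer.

10

The MRCA of Taxon50 and Taxon48 is the root of the tree.
From Taxon50 up to that node: 4 branches. From Taxon48 up to the same node: 6 branches. Total: 4 + 6 = 10.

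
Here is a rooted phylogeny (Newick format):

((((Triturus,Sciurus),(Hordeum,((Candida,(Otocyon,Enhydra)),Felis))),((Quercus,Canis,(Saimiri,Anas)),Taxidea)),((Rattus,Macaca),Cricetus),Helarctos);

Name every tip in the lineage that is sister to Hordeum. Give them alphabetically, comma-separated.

Hordeum attaches to the tree at the node subtending (Hordeum,((Candida,(Otocyon,Enhydra)),Felis)).
The other lineage descending from that same node — the sister group — is ((Candida,(Otocyon,Enhydra)),Felis); its 4 tips in alphabetical order are the answer.

Candida, Enhydra, Felis, Otocyon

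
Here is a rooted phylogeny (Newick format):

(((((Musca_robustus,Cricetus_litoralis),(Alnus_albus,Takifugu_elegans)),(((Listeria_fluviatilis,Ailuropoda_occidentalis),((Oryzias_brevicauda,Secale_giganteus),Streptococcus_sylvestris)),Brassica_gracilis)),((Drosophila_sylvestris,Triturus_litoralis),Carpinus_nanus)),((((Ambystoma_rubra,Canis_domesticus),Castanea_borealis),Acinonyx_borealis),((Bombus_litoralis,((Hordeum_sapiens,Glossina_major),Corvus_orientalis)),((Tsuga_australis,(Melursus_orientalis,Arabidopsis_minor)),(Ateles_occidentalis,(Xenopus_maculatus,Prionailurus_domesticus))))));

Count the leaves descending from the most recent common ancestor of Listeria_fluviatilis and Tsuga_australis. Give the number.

The MRCA of Listeria_fluviatilis and Tsuga_australis is the root, so the clade is the entire tree.
That clade contains 27 terminal taxa: Acinonyx_borealis, Ailuropoda_occidentalis, Alnus_albus, Ambystoma_rubra, Arabidopsis_minor, Ateles_occidentalis, Bombus_litoralis, Brassica_gracilis, Canis_domesticus, Carpinus_nanus, Castanea_borealis, Corvus_orientalis, Cricetus_litoralis, Drosophila_sylvestris, Glossina_major, Hordeum_sapiens, Listeria_fluviatilis, Melursus_orientalis, Musca_robustus, Oryzias_brevicauda, Prionailurus_domesticus, Secale_giganteus, Streptococcus_sylvestris, Takifugu_elegans, Triturus_litoralis, Tsuga_australis, Xenopus_maculatus.

27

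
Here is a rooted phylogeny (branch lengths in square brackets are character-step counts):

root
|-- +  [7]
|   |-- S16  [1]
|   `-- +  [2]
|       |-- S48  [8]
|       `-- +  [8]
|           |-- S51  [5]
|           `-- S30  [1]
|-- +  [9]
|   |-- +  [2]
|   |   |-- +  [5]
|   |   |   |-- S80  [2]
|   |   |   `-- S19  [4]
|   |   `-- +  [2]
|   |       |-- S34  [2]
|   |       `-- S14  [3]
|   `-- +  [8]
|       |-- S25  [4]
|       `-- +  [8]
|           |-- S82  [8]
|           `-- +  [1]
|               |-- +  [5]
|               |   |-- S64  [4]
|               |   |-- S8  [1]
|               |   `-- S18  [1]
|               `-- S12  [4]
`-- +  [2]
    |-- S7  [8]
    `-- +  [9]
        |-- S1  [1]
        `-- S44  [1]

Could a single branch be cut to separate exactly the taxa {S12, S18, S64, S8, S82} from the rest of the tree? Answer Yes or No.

Yes

The most recent common ancestor of these taxa subtends (S82,((S64,S8,S18),S12)).
That clade has exactly 5 tips — every listed taxon and nothing else — so the group is monophyletic.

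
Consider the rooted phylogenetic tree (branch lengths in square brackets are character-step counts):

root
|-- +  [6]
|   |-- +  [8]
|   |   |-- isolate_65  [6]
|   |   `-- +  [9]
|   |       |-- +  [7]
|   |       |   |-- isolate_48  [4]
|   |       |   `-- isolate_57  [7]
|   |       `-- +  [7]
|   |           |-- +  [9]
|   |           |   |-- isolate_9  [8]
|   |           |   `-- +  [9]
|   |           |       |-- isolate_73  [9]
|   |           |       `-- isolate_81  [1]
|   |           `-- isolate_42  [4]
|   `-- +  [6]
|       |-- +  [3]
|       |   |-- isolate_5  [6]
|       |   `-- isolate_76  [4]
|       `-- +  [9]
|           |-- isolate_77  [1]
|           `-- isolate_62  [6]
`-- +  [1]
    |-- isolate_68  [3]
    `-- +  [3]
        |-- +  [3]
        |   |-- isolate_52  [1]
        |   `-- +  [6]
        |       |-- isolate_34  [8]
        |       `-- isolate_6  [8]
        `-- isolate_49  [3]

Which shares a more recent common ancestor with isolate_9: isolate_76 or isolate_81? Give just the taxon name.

The MRCA of isolate_9 and isolate_81 subtends (isolate_9,(isolate_73,isolate_81)) (3 taxa).
The MRCA of isolate_9 and isolate_76 subtends ((isolate_65,((isolate_48,isolate_57),((isolate_9,(isolate_73,isolate_81)),isolate_42))),((isolate_5,isolate_76),(isolate_77,isolate_62))) (11 taxa).
The first is nested inside the second, so isolate_9 shares a more recent common ancestor with isolate_81.

isolate_81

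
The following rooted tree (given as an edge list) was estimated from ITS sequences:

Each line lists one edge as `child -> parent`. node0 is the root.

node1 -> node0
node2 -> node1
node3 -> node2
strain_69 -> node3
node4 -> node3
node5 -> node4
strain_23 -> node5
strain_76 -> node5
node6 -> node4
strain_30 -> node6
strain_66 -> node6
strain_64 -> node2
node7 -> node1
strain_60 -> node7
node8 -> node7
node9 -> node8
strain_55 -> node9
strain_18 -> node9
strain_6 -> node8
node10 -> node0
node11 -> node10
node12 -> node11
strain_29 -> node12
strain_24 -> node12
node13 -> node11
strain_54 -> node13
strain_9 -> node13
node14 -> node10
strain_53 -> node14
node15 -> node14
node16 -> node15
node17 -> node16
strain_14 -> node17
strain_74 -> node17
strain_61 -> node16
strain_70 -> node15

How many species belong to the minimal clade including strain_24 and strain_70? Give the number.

9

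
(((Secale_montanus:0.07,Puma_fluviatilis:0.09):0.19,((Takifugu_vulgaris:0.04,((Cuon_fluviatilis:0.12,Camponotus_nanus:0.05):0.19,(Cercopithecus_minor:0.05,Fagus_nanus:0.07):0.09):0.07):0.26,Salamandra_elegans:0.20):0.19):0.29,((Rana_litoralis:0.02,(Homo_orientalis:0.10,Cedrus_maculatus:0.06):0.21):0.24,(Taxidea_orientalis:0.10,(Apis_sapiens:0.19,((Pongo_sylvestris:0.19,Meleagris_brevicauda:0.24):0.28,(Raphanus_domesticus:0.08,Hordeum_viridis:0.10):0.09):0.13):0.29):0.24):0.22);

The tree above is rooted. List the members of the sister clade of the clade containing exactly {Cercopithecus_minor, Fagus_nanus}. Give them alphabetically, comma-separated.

The clade containing exactly {Cercopithecus_minor, Fagus_nanus} attaches to the tree at the node subtending ((Cuon_fluviatilis,Camponotus_nanus),(Cercopithecus_minor,Fagus_nanus)).
The other lineage descending from that same node — the sister group — is (Cuon_fluviatilis,Camponotus_nanus); its 2 tips in alphabetical order are the answer.

Camponotus_nanus, Cuon_fluviatilis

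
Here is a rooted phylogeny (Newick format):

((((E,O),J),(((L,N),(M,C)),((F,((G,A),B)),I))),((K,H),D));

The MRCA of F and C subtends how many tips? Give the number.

9

The MRCA of F and C is the node subtending (((L,N),(M,C)),((F,((G,A),B)),I)).
That clade contains 9 terminal taxa: A, B, C, F, G, I, L, M, N.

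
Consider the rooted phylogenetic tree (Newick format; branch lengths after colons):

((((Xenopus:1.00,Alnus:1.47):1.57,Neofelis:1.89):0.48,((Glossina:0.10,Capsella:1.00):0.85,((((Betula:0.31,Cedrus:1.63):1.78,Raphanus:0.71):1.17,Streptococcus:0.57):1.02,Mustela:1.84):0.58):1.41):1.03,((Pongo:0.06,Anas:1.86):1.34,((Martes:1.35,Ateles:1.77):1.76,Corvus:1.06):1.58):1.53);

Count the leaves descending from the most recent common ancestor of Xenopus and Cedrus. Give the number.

The MRCA of Xenopus and Cedrus is the node subtending (((Xenopus,Alnus),Neofelis),((Glossina,Capsella),((((Betula,Cedrus),Raphanus),Streptococcus),Mustela))).
That clade contains 10 terminal taxa: Alnus, Betula, Capsella, Cedrus, Glossina, Mustela, Neofelis, Raphanus, Streptococcus, Xenopus.

10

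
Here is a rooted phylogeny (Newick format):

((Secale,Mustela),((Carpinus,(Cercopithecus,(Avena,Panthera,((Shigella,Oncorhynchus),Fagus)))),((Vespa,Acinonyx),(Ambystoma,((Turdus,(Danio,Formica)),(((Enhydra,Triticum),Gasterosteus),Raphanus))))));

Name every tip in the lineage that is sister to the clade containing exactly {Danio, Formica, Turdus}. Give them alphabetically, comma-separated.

The clade containing exactly {Danio, Formica, Turdus} attaches to the tree at the node subtending ((Turdus,(Danio,Formica)),(((Enhydra,Triticum),Gasterosteus),Raphanus)).
The other lineage descending from that same node — the sister group — is (((Enhydra,Triticum),Gasterosteus),Raphanus); its 4 tips in alphabetical order are the answer.

Enhydra, Gasterosteus, Raphanus, Triticum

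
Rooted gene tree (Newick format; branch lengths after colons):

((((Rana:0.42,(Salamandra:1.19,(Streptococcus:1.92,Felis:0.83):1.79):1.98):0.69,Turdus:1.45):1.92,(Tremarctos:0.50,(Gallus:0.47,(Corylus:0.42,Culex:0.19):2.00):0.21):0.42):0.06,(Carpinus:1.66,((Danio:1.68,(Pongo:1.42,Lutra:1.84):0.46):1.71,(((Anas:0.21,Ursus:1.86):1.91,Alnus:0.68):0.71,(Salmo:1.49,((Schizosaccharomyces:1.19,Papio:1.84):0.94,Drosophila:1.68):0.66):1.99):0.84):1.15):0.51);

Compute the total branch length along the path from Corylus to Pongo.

The path runs Corylus → … → MRCA → … → Pongo; the MRCA is the root of the tree.
Branch lengths along that path: 0.42 + 2.00 + 0.21 + 0.42 + 0.06 + 0.51 + 1.15 + 1.71 + 0.46 + 1.42 = 8.36.

8.36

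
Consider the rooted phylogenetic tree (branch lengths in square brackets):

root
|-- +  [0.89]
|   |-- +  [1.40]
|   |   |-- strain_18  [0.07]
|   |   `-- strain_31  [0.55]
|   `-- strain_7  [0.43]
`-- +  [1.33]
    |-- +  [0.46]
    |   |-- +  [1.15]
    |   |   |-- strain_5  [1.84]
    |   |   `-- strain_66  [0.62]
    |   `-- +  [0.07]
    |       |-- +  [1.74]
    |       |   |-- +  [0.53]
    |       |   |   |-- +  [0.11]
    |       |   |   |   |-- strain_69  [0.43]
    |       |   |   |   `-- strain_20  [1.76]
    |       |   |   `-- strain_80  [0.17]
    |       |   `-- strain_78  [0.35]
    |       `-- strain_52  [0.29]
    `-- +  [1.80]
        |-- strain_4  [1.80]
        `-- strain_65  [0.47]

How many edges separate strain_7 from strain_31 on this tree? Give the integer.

3

The MRCA of strain_7 and strain_31 is the node subtending ((strain_18,strain_31),strain_7).
From strain_7 up to that node: 1 branch. From strain_31 up to the same node: 2 branches. Total: 1 + 2 = 3.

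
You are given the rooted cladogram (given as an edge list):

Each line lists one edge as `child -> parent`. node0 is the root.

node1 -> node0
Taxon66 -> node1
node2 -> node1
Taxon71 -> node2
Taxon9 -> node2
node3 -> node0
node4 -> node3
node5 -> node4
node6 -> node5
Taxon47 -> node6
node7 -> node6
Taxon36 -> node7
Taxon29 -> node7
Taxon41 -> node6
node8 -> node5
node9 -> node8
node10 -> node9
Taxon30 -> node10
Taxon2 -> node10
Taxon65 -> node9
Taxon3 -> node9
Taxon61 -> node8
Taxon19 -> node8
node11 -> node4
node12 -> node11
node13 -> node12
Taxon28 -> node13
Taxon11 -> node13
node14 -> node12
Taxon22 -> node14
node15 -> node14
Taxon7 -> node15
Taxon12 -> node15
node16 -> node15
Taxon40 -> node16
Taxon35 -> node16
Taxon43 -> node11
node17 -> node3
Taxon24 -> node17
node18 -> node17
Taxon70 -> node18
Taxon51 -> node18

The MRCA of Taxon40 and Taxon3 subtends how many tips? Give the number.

The MRCA of Taxon40 and Taxon3 is the node subtending (((Taxon47,(Taxon36,Taxon29),Taxon41),(((Taxon30,Taxon2),Taxon65,Taxon3),Taxon61,Taxon19)),(((Taxon28,Taxon11),(Taxon22,(Taxon7,Taxon12,(Taxon40,Taxon35)))),Taxon43)).
That clade contains 18 terminal taxa: Taxon11, Taxon12, Taxon19, Taxon2, Taxon22, Taxon28, Taxon29, Taxon3, Taxon30, Taxon35, Taxon36, Taxon40, Taxon41, Taxon43, Taxon47, Taxon61, Taxon65, Taxon7.

18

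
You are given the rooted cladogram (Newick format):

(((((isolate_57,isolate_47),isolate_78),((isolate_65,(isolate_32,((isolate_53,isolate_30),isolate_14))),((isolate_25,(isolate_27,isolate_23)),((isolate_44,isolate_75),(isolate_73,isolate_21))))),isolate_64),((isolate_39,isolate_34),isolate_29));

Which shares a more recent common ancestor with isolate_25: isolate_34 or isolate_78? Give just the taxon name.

The MRCA of isolate_25 and isolate_78 subtends (((isolate_57,isolate_47),isolate_78),((isolate_65,(isolate_32,((isolate_53,isolate_30),isolate_14))),((isolate_25,(isolate_27,isolate_23)),((isolate_44,isolate_75),(isolate_73,isolate_21))))) (15 taxa).
The MRCA of isolate_25 and isolate_34 is the root, subtending the entire tree (19 taxa).
The first is nested inside the second, so isolate_25 shares a more recent common ancestor with isolate_78.

isolate_78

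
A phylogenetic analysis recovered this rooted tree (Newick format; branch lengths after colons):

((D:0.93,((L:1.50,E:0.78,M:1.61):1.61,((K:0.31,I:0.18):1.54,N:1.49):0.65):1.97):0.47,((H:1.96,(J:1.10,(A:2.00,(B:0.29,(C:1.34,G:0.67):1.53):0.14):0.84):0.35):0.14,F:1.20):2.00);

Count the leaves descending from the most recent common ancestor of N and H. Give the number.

The MRCA of N and H is the root, so the clade is the entire tree.
That clade contains 14 terminal taxa: A, B, C, D, E, F, G, H, I, J, K, L, M, N.

14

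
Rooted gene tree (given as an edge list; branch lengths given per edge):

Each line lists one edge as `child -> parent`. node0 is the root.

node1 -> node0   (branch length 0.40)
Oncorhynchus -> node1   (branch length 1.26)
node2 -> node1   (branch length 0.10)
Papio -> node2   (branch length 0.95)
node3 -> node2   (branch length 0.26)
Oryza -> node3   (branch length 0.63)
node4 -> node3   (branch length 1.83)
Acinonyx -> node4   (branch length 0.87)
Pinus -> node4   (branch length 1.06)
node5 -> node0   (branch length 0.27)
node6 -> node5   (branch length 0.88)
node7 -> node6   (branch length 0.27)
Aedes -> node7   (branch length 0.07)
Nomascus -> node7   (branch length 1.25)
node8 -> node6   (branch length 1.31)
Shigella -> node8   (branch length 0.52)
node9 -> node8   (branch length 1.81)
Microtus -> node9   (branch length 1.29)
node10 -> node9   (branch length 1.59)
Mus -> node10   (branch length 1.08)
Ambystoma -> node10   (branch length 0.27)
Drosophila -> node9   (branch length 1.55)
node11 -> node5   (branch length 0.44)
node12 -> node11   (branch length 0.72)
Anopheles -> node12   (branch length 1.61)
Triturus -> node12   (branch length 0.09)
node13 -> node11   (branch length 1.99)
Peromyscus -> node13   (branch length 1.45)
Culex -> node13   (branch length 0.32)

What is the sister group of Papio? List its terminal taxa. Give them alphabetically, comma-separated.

Acinonyx, Oryza, Pinus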